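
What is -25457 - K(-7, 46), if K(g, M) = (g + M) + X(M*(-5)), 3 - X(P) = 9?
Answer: -25490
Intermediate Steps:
X(P) = -6 (X(P) = 3 - 1*9 = 3 - 9 = -6)
K(g, M) = -6 + M + g (K(g, M) = (g + M) - 6 = (M + g) - 6 = -6 + M + g)
-25457 - K(-7, 46) = -25457 - (-6 + 46 - 7) = -25457 - 1*33 = -25457 - 33 = -25490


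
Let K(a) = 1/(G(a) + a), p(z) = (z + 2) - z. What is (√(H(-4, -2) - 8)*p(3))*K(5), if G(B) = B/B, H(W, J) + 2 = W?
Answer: I*√14/3 ≈ 1.2472*I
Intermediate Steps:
H(W, J) = -2 + W
G(B) = 1
p(z) = 2 (p(z) = (2 + z) - z = 2)
K(a) = 1/(1 + a)
(√(H(-4, -2) - 8)*p(3))*K(5) = (√((-2 - 4) - 8)*2)/(1 + 5) = (√(-6 - 8)*2)/6 = (√(-14)*2)*(⅙) = ((I*√14)*2)*(⅙) = (2*I*√14)*(⅙) = I*√14/3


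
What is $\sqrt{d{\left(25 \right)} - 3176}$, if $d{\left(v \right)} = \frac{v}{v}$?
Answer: $5 i \sqrt{127} \approx 56.347 i$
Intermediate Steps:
$d{\left(v \right)} = 1$
$\sqrt{d{\left(25 \right)} - 3176} = \sqrt{1 - 3176} = \sqrt{-3175} = 5 i \sqrt{127}$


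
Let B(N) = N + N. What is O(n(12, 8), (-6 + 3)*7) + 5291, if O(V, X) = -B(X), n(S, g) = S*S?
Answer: 5333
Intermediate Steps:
B(N) = 2*N
n(S, g) = S²
O(V, X) = -2*X
O(n(12, 8), (-6 + 3)*7) + 5291 = -2*(-6 + 3)*7 + 5291 = -(-6)*7 + 5291 = -2*(-21) + 5291 = 42 + 5291 = 5333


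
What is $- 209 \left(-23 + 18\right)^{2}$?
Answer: $-5225$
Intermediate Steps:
$- 209 \left(-23 + 18\right)^{2} = - 209 \left(-5\right)^{2} = \left(-209\right) 25 = -5225$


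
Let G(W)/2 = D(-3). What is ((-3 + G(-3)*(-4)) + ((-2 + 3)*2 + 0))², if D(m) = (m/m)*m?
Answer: 529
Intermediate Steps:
D(m) = m (D(m) = 1*m = m)
G(W) = -6 (G(W) = 2*(-3) = -6)
((-3 + G(-3)*(-4)) + ((-2 + 3)*2 + 0))² = ((-3 - 6*(-4)) + ((-2 + 3)*2 + 0))² = ((-3 + 24) + (1*2 + 0))² = (21 + (2 + 0))² = (21 + 2)² = 23² = 529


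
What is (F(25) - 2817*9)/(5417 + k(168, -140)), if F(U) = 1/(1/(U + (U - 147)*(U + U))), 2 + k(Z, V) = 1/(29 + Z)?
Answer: -1547829/266689 ≈ -5.8039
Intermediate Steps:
k(Z, V) = -2 + 1/(29 + Z)
F(U) = U + 2*U*(-147 + U) (F(U) = 1/(1/(U + (-147 + U)*(2*U))) = 1/(1/(U + 2*U*(-147 + U))) = U + 2*U*(-147 + U))
(F(25) - 2817*9)/(5417 + k(168, -140)) = (25*(-293 + 2*25) - 2817*9)/(5417 + (-57 - 2*168)/(29 + 168)) = (25*(-293 + 50) - 25353)/(5417 + (-57 - 336)/197) = (25*(-243) - 25353)/(5417 + (1/197)*(-393)) = (-6075 - 25353)/(5417 - 393/197) = -31428/1066756/197 = -31428*197/1066756 = -1547829/266689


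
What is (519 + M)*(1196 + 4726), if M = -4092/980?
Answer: 106707672/35 ≈ 3.0488e+6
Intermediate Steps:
M = -1023/245 (M = -4092*1/980 = -1023/245 ≈ -4.1755)
(519 + M)*(1196 + 4726) = (519 - 1023/245)*(1196 + 4726) = (126132/245)*5922 = 106707672/35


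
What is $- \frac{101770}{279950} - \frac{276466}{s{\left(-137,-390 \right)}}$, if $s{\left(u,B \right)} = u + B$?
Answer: $\frac{7734302391}{14753365} \approx 524.24$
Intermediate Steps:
$s{\left(u,B \right)} = B + u$
$- \frac{101770}{279950} - \frac{276466}{s{\left(-137,-390 \right)}} = - \frac{101770}{279950} - \frac{276466}{-390 - 137} = \left(-101770\right) \frac{1}{279950} - \frac{276466}{-527} = - \frac{10177}{27995} - - \frac{276466}{527} = - \frac{10177}{27995} + \frac{276466}{527} = \frac{7734302391}{14753365}$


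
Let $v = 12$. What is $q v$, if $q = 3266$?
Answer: $39192$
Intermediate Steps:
$q v = 3266 \cdot 12 = 39192$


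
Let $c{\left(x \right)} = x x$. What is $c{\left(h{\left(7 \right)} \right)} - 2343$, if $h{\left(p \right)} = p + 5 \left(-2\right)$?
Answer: $-2334$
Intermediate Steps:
$h{\left(p \right)} = -10 + p$ ($h{\left(p \right)} = p - 10 = -10 + p$)
$c{\left(x \right)} = x^{2}$
$c{\left(h{\left(7 \right)} \right)} - 2343 = \left(-10 + 7\right)^{2} - 2343 = \left(-3\right)^{2} - 2343 = 9 - 2343 = -2334$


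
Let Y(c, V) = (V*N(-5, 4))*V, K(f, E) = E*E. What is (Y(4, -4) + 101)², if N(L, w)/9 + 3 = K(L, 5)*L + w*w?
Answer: 256864729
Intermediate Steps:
K(f, E) = E²
N(L, w) = -27 + 9*w² + 225*L (N(L, w) = -27 + 9*(5²*L + w*w) = -27 + 9*(25*L + w²) = -27 + 9*(w² + 25*L) = -27 + (9*w² + 225*L) = -27 + 9*w² + 225*L)
Y(c, V) = -1008*V² (Y(c, V) = (V*(-27 + 9*4² + 225*(-5)))*V = (V*(-27 + 9*16 - 1125))*V = (V*(-27 + 144 - 1125))*V = (V*(-1008))*V = (-1008*V)*V = -1008*V²)
(Y(4, -4) + 101)² = (-1008*(-4)² + 101)² = (-1008*16 + 101)² = (-16128 + 101)² = (-16027)² = 256864729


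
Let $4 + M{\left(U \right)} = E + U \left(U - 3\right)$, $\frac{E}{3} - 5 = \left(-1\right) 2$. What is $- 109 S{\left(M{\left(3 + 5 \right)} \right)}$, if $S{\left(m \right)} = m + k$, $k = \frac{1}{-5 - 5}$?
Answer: $- \frac{48941}{10} \approx -4894.1$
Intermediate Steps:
$E = 9$ ($E = 15 + 3 \left(\left(-1\right) 2\right) = 15 + 3 \left(-2\right) = 15 - 6 = 9$)
$M{\left(U \right)} = 5 + U \left(-3 + U\right)$ ($M{\left(U \right)} = -4 + \left(9 + U \left(U - 3\right)\right) = -4 + \left(9 + U \left(-3 + U\right)\right) = 5 + U \left(-3 + U\right)$)
$k = - \frac{1}{10}$ ($k = \frac{1}{-10} = - \frac{1}{10} \approx -0.1$)
$S{\left(m \right)} = - \frac{1}{10} + m$ ($S{\left(m \right)} = m - \frac{1}{10} = - \frac{1}{10} + m$)
$- 109 S{\left(M{\left(3 + 5 \right)} \right)} = - 109 \left(- \frac{1}{10} + \left(5 + \left(3 + 5\right)^{2} - 3 \left(3 + 5\right)\right)\right) = - 109 \left(- \frac{1}{10} + \left(5 + 8^{2} - 24\right)\right) = - 109 \left(- \frac{1}{10} + \left(5 + 64 - 24\right)\right) = - 109 \left(- \frac{1}{10} + 45\right) = \left(-109\right) \frac{449}{10} = - \frac{48941}{10}$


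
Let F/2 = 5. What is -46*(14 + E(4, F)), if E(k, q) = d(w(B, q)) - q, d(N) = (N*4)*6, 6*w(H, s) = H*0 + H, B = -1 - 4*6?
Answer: 4416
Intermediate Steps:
F = 10 (F = 2*5 = 10)
B = -25 (B = -1 - 24 = -25)
w(H, s) = H/6 (w(H, s) = (H*0 + H)/6 = (0 + H)/6 = H/6)
d(N) = 24*N (d(N) = (4*N)*6 = 24*N)
E(k, q) = -100 - q (E(k, q) = 24*((⅙)*(-25)) - q = 24*(-25/6) - q = -100 - q)
-46*(14 + E(4, F)) = -46*(14 + (-100 - 1*10)) = -46*(14 + (-100 - 10)) = -46*(14 - 110) = -46*(-96) = 4416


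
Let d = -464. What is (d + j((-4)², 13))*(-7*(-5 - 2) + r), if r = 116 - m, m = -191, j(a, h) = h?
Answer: -160556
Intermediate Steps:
r = 307 (r = 116 - 1*(-191) = 116 + 191 = 307)
(d + j((-4)², 13))*(-7*(-5 - 2) + r) = (-464 + 13)*(-7*(-5 - 2) + 307) = -451*(-7*(-7) + 307) = -451*(49 + 307) = -451*356 = -160556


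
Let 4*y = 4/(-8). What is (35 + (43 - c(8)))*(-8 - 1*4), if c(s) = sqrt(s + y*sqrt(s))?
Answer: -936 + 6*sqrt(32 - sqrt(2)) ≈ -902.82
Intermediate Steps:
y = -1/8 (y = (4/(-8))/4 = (4*(-1/8))/4 = (1/4)*(-1/2) = -1/8 ≈ -0.12500)
c(s) = sqrt(s - sqrt(s)/8)
(35 + (43 - c(8)))*(-8 - 1*4) = (35 + (43 - sqrt(-4*sqrt(2) + 16*8)/4))*(-8 - 1*4) = (35 + (43 - sqrt(-4*sqrt(2) + 128)/4))*(-8 - 4) = (35 + (43 - sqrt(-4*sqrt(2) + 128)/4))*(-12) = (35 + (43 - sqrt(128 - 4*sqrt(2))/4))*(-12) = (78 - sqrt(128 - 4*sqrt(2))/4)*(-12) = -936 + 3*sqrt(128 - 4*sqrt(2))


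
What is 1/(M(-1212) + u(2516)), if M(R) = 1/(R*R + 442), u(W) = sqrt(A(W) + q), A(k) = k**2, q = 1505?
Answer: -1469386/13670874890261809955 + 6477285650988*sqrt(703529)/13670874890261809955 ≈ 0.00039741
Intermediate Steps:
u(W) = sqrt(1505 + W**2) (u(W) = sqrt(W**2 + 1505) = sqrt(1505 + W**2))
M(R) = 1/(442 + R**2) (M(R) = 1/(R**2 + 442) = 1/(442 + R**2))
1/(M(-1212) + u(2516)) = 1/(1/(442 + (-1212)**2) + sqrt(1505 + 2516**2)) = 1/(1/(442 + 1468944) + sqrt(1505 + 6330256)) = 1/(1/1469386 + sqrt(6331761)) = 1/(1/1469386 + 3*sqrt(703529))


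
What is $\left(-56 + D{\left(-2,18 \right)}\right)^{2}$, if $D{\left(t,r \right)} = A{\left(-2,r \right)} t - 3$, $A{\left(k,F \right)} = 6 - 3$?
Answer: $4225$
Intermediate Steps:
$A{\left(k,F \right)} = 3$
$D{\left(t,r \right)} = -3 + 3 t$ ($D{\left(t,r \right)} = 3 t - 3 = -3 + 3 t$)
$\left(-56 + D{\left(-2,18 \right)}\right)^{2} = \left(-56 + \left(-3 + 3 \left(-2\right)\right)\right)^{2} = \left(-56 - 9\right)^{2} = \left(-65\right)^{2} = 4225$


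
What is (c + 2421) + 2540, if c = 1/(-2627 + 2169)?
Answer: 2272137/458 ≈ 4961.0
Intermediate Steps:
c = -1/458 (c = 1/(-458) = -1/458 ≈ -0.0021834)
(c + 2421) + 2540 = (-1/458 + 2421) + 2540 = 1108817/458 + 2540 = 2272137/458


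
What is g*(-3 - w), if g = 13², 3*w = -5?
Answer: -676/3 ≈ -225.33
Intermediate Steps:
w = -5/3 (w = (⅓)*(-5) = -5/3 ≈ -1.6667)
g = 169
g*(-3 - w) = 169*(-3 - 1*(-5/3)) = 169*(-3 + 5/3) = 169*(-4/3) = -676/3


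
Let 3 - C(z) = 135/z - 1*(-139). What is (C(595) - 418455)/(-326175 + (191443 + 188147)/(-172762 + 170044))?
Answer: 5641249317/4397661065 ≈ 1.2828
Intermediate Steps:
C(z) = -136 - 135/z (C(z) = 3 - (135/z - 1*(-139)) = 3 - (135/z + 139) = 3 - (139 + 135/z) = 3 + (-139 - 135/z) = -136 - 135/z)
(C(595) - 418455)/(-326175 + (191443 + 188147)/(-172762 + 170044)) = ((-136 - 135/595) - 418455)/(-326175 + (191443 + 188147)/(-172762 + 170044)) = ((-136 - 135*1/595) - 418455)/(-326175 + 379590/(-2718)) = ((-136 - 27/119) - 418455)/(-326175 + 379590*(-1/2718)) = (-16211/119 - 418455)/(-326175 - 63265/453) = -49812356/(119*(-147820540/453)) = -49812356/119*(-453/147820540) = 5641249317/4397661065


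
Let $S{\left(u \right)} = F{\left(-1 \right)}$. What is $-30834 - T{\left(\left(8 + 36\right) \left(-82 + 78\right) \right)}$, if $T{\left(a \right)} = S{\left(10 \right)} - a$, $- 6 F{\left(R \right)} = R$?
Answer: $- \frac{186061}{6} \approx -31010.0$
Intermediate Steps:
$F{\left(R \right)} = - \frac{R}{6}$
$S{\left(u \right)} = \frac{1}{6}$ ($S{\left(u \right)} = \left(- \frac{1}{6}\right) \left(-1\right) = \frac{1}{6}$)
$T{\left(a \right)} = \frac{1}{6} - a$
$-30834 - T{\left(\left(8 + 36\right) \left(-82 + 78\right) \right)} = -30834 - \left(\frac{1}{6} - \left(8 + 36\right) \left(-82 + 78\right)\right) = -30834 - \left(\frac{1}{6} - 44 \left(-4\right)\right) = -30834 - \left(\frac{1}{6} - -176\right) = -30834 - \left(\frac{1}{6} + 176\right) = -30834 - \frac{1057}{6} = - \frac{186061}{6}$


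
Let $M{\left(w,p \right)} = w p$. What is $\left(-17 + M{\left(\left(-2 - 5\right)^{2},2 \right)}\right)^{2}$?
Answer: $6561$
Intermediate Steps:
$M{\left(w,p \right)} = p w$
$\left(-17 + M{\left(\left(-2 - 5\right)^{2},2 \right)}\right)^{2} = \left(-17 + 2 \left(-2 - 5\right)^{2}\right)^{2} = \left(-17 + 2 \left(-7\right)^{2}\right)^{2} = \left(-17 + 2 \cdot 49\right)^{2} = \left(-17 + 98\right)^{2} = 81^{2} = 6561$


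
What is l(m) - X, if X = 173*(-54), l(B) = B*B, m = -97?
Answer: 18751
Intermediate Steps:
l(B) = B²
X = -9342
l(m) - X = (-97)² - 1*(-9342) = 9409 + 9342 = 18751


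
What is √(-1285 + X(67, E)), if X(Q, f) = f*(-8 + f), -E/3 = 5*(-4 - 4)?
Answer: √12155 ≈ 110.25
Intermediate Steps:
E = 120 (E = -15*(-4 - 4) = -15*(-8) = -3*(-40) = 120)
√(-1285 + X(67, E)) = √(-1285 + 120*(-8 + 120)) = √(-1285 + 120*112) = √(-1285 + 13440) = √12155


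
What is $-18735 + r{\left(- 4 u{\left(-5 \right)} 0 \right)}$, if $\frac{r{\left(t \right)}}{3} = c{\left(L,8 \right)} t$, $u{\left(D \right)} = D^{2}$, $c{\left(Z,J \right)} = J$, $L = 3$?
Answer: $-18735$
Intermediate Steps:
$r{\left(t \right)} = 24 t$ ($r{\left(t \right)} = 3 \cdot 8 t = 24 t$)
$-18735 + r{\left(- 4 u{\left(-5 \right)} 0 \right)} = -18735 + 24 - 4 \left(-5\right)^{2} \cdot 0 = -18735 + 24 \left(-4\right) 25 \cdot 0 = -18735 + 24 \left(\left(-100\right) 0\right) = -18735 + 24 \cdot 0 = -18735 + 0 = -18735$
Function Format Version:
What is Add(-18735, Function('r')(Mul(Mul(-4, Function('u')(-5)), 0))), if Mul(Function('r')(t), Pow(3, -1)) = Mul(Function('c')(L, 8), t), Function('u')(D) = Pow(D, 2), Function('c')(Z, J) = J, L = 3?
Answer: -18735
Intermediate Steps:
Function('r')(t) = Mul(24, t) (Function('r')(t) = Mul(3, Mul(8, t)) = Mul(24, t))
Add(-18735, Function('r')(Mul(Mul(-4, Function('u')(-5)), 0))) = Add(-18735, Mul(24, Mul(Mul(-4, Pow(-5, 2)), 0))) = Add(-18735, Mul(24, Mul(Mul(-4, 25), 0))) = Add(-18735, Mul(24, Mul(-100, 0))) = Add(-18735, Mul(24, 0)) = Add(-18735, 0) = -18735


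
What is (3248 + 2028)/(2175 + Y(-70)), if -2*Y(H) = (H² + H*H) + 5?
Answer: -10552/5455 ≈ -1.9344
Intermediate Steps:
Y(H) = -5/2 - H² (Y(H) = -((H² + H*H) + 5)/2 = -((H² + H²) + 5)/2 = -(2*H² + 5)/2 = -(5 + 2*H²)/2 = -5/2 - H²)
(3248 + 2028)/(2175 + Y(-70)) = (3248 + 2028)/(2175 + (-5/2 - 1*(-70)²)) = 5276/(2175 + (-5/2 - 1*4900)) = 5276/(2175 + (-5/2 - 4900)) = 5276/(2175 - 9805/2) = 5276/(-5455/2) = 5276*(-2/5455) = -10552/5455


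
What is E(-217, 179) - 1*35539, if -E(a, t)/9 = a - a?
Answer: -35539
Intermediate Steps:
E(a, t) = 0 (E(a, t) = -9*(a - a) = -9*0 = 0)
E(-217, 179) - 1*35539 = 0 - 1*35539 = 0 - 35539 = -35539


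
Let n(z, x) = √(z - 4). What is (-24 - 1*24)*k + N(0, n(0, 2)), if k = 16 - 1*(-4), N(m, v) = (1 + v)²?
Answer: -963 + 4*I ≈ -963.0 + 4.0*I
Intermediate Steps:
n(z, x) = √(-4 + z)
k = 20 (k = 16 + 4 = 20)
(-24 - 1*24)*k + N(0, n(0, 2)) = (-24 - 1*24)*20 + (1 + √(-4 + 0))² = (-24 - 24)*20 + (1 + √(-4))² = -48*20 + (1 + 2*I)² = -960 + (1 + 2*I)²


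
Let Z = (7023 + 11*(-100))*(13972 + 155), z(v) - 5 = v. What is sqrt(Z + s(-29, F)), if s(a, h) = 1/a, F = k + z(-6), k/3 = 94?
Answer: 2*sqrt(17592504958)/29 ≈ 9147.4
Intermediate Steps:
k = 282 (k = 3*94 = 282)
z(v) = 5 + v
F = 281 (F = 282 + (5 - 6) = 282 - 1 = 281)
Z = 83674221 (Z = (7023 - 1100)*14127 = 5923*14127 = 83674221)
sqrt(Z + s(-29, F)) = sqrt(83674221 + 1/(-29)) = sqrt(83674221 - 1/29) = sqrt(2426552408/29) = 2*sqrt(17592504958)/29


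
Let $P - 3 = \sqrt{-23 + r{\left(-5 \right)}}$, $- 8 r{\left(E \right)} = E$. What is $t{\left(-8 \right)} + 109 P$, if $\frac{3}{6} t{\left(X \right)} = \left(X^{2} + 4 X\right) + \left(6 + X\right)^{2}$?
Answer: $399 + \frac{109 i \sqrt{358}}{4} \approx 399.0 + 515.59 i$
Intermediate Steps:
$r{\left(E \right)} = - \frac{E}{8}$
$t{\left(X \right)} = 2 X^{2} + 2 \left(6 + X\right)^{2} + 8 X$ ($t{\left(X \right)} = 2 \left(\left(X^{2} + 4 X\right) + \left(6 + X\right)^{2}\right) = 2 \left(X^{2} + \left(6 + X\right)^{2} + 4 X\right) = 2 X^{2} + 2 \left(6 + X\right)^{2} + 8 X$)
$P = 3 + \frac{i \sqrt{358}}{4}$ ($P = 3 + \sqrt{-23 - - \frac{5}{8}} = 3 + \sqrt{-23 + \frac{5}{8}} = 3 + \sqrt{- \frac{179}{8}} = 3 + \frac{i \sqrt{358}}{4} \approx 3.0 + 4.7302 i$)
$t{\left(-8 \right)} + 109 P = \left(72 + 4 \left(-8\right)^{2} + 32 \left(-8\right)\right) + 109 \left(3 + \frac{i \sqrt{358}}{4}\right) = \left(72 + 4 \cdot 64 - 256\right) + \left(327 + \frac{109 i \sqrt{358}}{4}\right) = \left(72 + 256 - 256\right) + \left(327 + \frac{109 i \sqrt{358}}{4}\right) = 72 + \left(327 + \frac{109 i \sqrt{358}}{4}\right) = 399 + \frac{109 i \sqrt{358}}{4}$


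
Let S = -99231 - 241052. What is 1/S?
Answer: -1/340283 ≈ -2.9387e-6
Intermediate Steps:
S = -340283
1/S = 1/(-340283) = -1/340283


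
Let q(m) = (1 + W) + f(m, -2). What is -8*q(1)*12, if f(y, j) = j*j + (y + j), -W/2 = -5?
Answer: -1344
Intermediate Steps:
W = 10 (W = -2*(-5) = 10)
f(y, j) = j + y + j**2 (f(y, j) = j**2 + (j + y) = j + y + j**2)
q(m) = 13 + m (q(m) = (1 + 10) + (-2 + m + (-2)**2) = 11 + (-2 + m + 4) = 11 + (2 + m) = 13 + m)
-8*q(1)*12 = -8*(13 + 1)*12 = -8*14*12 = -112*12 = -1344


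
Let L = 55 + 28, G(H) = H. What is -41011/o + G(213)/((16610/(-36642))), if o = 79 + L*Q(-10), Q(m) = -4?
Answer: -58791274/191015 ≈ -307.78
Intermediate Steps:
L = 83
o = -253 (o = 79 + 83*(-4) = 79 - 332 = -253)
-41011/o + G(213)/((16610/(-36642))) = -41011/(-253) + 213/((16610/(-36642))) = -41011*(-1/253) + 213/((16610*(-1/36642))) = 41011/253 + 213/(-8305/18321) = 41011/253 + 213*(-18321/8305) = 41011/253 - 3902373/8305 = -58791274/191015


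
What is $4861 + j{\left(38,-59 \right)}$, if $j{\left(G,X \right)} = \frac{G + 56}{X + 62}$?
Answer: $\frac{14677}{3} \approx 4892.3$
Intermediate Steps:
$j{\left(G,X \right)} = \frac{56 + G}{62 + X}$
$4861 + j{\left(38,-59 \right)} = 4861 + \frac{56 + 38}{62 - 59} = 4861 + \frac{1}{3} \cdot 94 = 4861 + \frac{94}{3} = \frac{14677}{3}$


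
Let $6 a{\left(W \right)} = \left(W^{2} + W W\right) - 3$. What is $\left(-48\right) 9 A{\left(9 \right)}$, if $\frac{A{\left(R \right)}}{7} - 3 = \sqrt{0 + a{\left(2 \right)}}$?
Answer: $-9072 - 504 \sqrt{30} \approx -11833.0$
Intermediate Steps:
$a{\left(W \right)} = - \frac{1}{2} + \frac{W^{2}}{3}$ ($a{\left(W \right)} = \frac{\left(W^{2} + W W\right) - 3}{6} = \frac{\left(W^{2} + W^{2}\right) - 3}{6} = \frac{2 W^{2} - 3}{6} = \frac{-3 + 2 W^{2}}{6} = - \frac{1}{2} + \frac{W^{2}}{3}$)
$A{\left(R \right)} = 21 + \frac{7 \sqrt{30}}{6}$ ($A{\left(R \right)} = 21 + 7 \sqrt{0 - \left(\frac{1}{2} - \frac{2^{2}}{3}\right)} = 21 + 7 \sqrt{0 + \left(- \frac{1}{2} + \frac{1}{3} \cdot 4\right)} = 21 + 7 \sqrt{0 + \left(- \frac{1}{2} + \frac{4}{3}\right)} = 21 + 7 \sqrt{0 + \frac{5}{6}} = 21 + 7 \sqrt{\frac{5}{6}} = 21 + 7 \frac{\sqrt{30}}{6} = 21 + \frac{7 \sqrt{30}}{6}$)
$\left(-48\right) 9 A{\left(9 \right)} = \left(-48\right) 9 \left(21 + \frac{7 \sqrt{30}}{6}\right) = - 432 \left(21 + \frac{7 \sqrt{30}}{6}\right) = -9072 - 504 \sqrt{30}$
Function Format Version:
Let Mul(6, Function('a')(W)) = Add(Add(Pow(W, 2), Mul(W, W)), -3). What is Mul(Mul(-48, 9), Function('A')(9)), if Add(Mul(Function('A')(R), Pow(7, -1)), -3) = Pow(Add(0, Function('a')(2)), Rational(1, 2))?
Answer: Add(-9072, Mul(-504, Pow(30, Rational(1, 2)))) ≈ -11833.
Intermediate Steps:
Function('a')(W) = Add(Rational(-1, 2), Mul(Rational(1, 3), Pow(W, 2))) (Function('a')(W) = Mul(Rational(1, 6), Add(Add(Pow(W, 2), Mul(W, W)), -3)) = Mul(Rational(1, 6), Add(Add(Pow(W, 2), Pow(W, 2)), -3)) = Mul(Rational(1, 6), Add(Mul(2, Pow(W, 2)), -3)) = Mul(Rational(1, 6), Add(-3, Mul(2, Pow(W, 2)))) = Add(Rational(-1, 2), Mul(Rational(1, 3), Pow(W, 2))))
Function('A')(R) = Add(21, Mul(Rational(7, 6), Pow(30, Rational(1, 2)))) (Function('A')(R) = Add(21, Mul(7, Pow(Add(0, Add(Rational(-1, 2), Mul(Rational(1, 3), Pow(2, 2)))), Rational(1, 2)))) = Add(21, Mul(7, Pow(Add(0, Add(Rational(-1, 2), Mul(Rational(1, 3), 4))), Rational(1, 2)))) = Add(21, Mul(7, Pow(Add(0, Add(Rational(-1, 2), Rational(4, 3))), Rational(1, 2)))) = Add(21, Mul(7, Pow(Add(0, Rational(5, 6)), Rational(1, 2)))) = Add(21, Mul(7, Pow(Rational(5, 6), Rational(1, 2)))) = Add(21, Mul(7, Mul(Rational(1, 6), Pow(30, Rational(1, 2))))) = Add(21, Mul(Rational(7, 6), Pow(30, Rational(1, 2)))))
Mul(Mul(-48, 9), Function('A')(9)) = Mul(Mul(-48, 9), Add(21, Mul(Rational(7, 6), Pow(30, Rational(1, 2))))) = Mul(-432, Add(21, Mul(Rational(7, 6), Pow(30, Rational(1, 2))))) = Add(-9072, Mul(-504, Pow(30, Rational(1, 2))))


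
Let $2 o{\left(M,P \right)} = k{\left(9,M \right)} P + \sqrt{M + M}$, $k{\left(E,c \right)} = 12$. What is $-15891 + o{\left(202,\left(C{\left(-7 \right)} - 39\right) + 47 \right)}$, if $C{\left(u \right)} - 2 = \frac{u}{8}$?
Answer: $- \frac{63345}{4} + \sqrt{101} \approx -15826.0$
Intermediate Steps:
$C{\left(u \right)} = 2 + \frac{u}{8}$
$o{\left(M,P \right)} = 6 P + \frac{\sqrt{2} \sqrt{M}}{2}$ ($o{\left(M,P \right)} = \frac{12 P + \sqrt{M + M}}{2} = \frac{12 P + \sqrt{2 M}}{2} = \frac{12 P + \sqrt{2} \sqrt{M}}{2} = 6 P + \frac{\sqrt{2} \sqrt{M}}{2}$)
$-15891 + o{\left(202,\left(C{\left(-7 \right)} - 39\right) + 47 \right)} = -15891 + \left(6 \left(\left(\left(2 + \frac{1}{8} \left(-7\right)\right) - 39\right) + 47\right) + \frac{\sqrt{2} \sqrt{202}}{2}\right) = -15891 + \left(6 \left(\left(\left(2 - \frac{7}{8}\right) - 39\right) + 47\right) + \sqrt{101}\right) = -15891 + \left(6 \left(\left(\frac{9}{8} - 39\right) + 47\right) + \sqrt{101}\right) = -15891 + \left(6 \left(- \frac{303}{8} + 47\right) + \sqrt{101}\right) = -15891 + \left(6 \cdot \frac{73}{8} + \sqrt{101}\right) = -15891 + \left(\frac{219}{4} + \sqrt{101}\right) = - \frac{63345}{4} + \sqrt{101}$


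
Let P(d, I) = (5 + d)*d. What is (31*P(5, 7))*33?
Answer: 51150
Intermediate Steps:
P(d, I) = d*(5 + d)
(31*P(5, 7))*33 = (31*(5*(5 + 5)))*33 = (31*(5*10))*33 = (31*50)*33 = 1550*33 = 51150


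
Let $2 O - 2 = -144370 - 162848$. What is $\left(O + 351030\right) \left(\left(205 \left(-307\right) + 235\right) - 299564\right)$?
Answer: $-71518883408$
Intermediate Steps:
$O = -153608$ ($O = 1 + \frac{-144370 - 162848}{2} = 1 + \frac{1}{2} \left(-307218\right) = 1 - 153609 = -153608$)
$\left(O + 351030\right) \left(\left(205 \left(-307\right) + 235\right) - 299564\right) = \left(-153608 + 351030\right) \left(\left(205 \left(-307\right) + 235\right) - 299564\right) = 197422 \left(\left(-62935 + 235\right) - 299564\right) = 197422 \left(-62700 - 299564\right) = 197422 \left(-362264\right) = -71518883408$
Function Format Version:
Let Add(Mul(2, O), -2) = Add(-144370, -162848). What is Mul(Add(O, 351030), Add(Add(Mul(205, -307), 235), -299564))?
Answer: -71518883408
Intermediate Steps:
O = -153608 (O = Add(1, Mul(Rational(1, 2), Add(-144370, -162848))) = Add(1, Mul(Rational(1, 2), -307218)) = Add(1, -153609) = -153608)
Mul(Add(O, 351030), Add(Add(Mul(205, -307), 235), -299564)) = Mul(Add(-153608, 351030), Add(Add(Mul(205, -307), 235), -299564)) = Mul(197422, Add(Add(-62935, 235), -299564)) = Mul(197422, Add(-62700, -299564)) = Mul(197422, -362264) = -71518883408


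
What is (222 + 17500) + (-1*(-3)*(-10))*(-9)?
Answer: 17992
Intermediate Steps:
(222 + 17500) + (-1*(-3)*(-10))*(-9) = 17722 + (3*(-10))*(-9) = 17722 - 30*(-9) = 17722 + 270 = 17992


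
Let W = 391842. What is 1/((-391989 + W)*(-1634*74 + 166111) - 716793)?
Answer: -1/7360458 ≈ -1.3586e-7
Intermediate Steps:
1/((-391989 + W)*(-1634*74 + 166111) - 716793) = 1/((-391989 + 391842)*(-1634*74 + 166111) - 716793) = 1/(-147*(-120916 + 166111) - 716793) = 1/(-147*45195 - 716793) = 1/(-6643665 - 716793) = 1/(-7360458) = -1/7360458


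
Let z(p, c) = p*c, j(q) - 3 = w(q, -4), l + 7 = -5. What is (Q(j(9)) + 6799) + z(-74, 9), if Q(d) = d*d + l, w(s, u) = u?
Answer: 6122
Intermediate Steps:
l = -12 (l = -7 - 5 = -12)
j(q) = -1 (j(q) = 3 - 4 = -1)
Q(d) = -12 + d**2 (Q(d) = d*d - 12 = d**2 - 12 = -12 + d**2)
z(p, c) = c*p
(Q(j(9)) + 6799) + z(-74, 9) = ((-12 + (-1)**2) + 6799) + 9*(-74) = ((-12 + 1) + 6799) - 666 = (-11 + 6799) - 666 = 6788 - 666 = 6122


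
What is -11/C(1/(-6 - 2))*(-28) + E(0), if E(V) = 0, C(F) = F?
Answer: -2464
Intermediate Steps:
-11/C(1/(-6 - 2))*(-28) + E(0) = -11/(1/(-6 - 2))*(-28) + 0 = -11/(1/(-8))*(-28) + 0 = -11/(-1/8)*(-28) + 0 = -11*(-8)*(-28) + 0 = 88*(-28) + 0 = -2464 + 0 = -2464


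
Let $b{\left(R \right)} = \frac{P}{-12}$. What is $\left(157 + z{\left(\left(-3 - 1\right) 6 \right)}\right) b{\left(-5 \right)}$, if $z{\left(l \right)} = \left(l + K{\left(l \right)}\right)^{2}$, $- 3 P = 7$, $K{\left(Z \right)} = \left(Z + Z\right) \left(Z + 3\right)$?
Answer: $\frac{6778891}{36} \approx 1.883 \cdot 10^{5}$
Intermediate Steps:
$K{\left(Z \right)} = 2 Z \left(3 + Z\right)$
$P = - \frac{7}{3}$ ($P = \left(- \frac{1}{3}\right) 7 = - \frac{7}{3} \approx -2.3333$)
$b{\left(R \right)} = \frac{7}{36}$ ($b{\left(R \right)} = - \frac{7}{3 \left(-12\right)} = \left(- \frac{7}{3}\right) \left(- \frac{1}{12}\right) = \frac{7}{36}$)
$z{\left(l \right)} = \left(l + 2 l \left(3 + l\right)\right)^{2}$
$\left(157 + z{\left(\left(-3 - 1\right) 6 \right)}\right) b{\left(-5 \right)} = \left(157 + \left(\left(-3 - 1\right) 6\right)^{2} \left(7 + 2 \left(-3 - 1\right) 6\right)^{2}\right) \frac{7}{36} = \left(157 + \left(\left(-4\right) 6\right)^{2} \left(7 + 2 \left(\left(-4\right) 6\right)\right)^{2}\right) \frac{7}{36} = \left(157 + \left(-24\right)^{2} \left(7 + 2 \left(-24\right)\right)^{2}\right) \frac{7}{36} = \left(157 + 576 \left(7 - 48\right)^{2}\right) \frac{7}{36} = \left(157 + 576 \left(-41\right)^{2}\right) \frac{7}{36} = \left(157 + 576 \cdot 1681\right) \frac{7}{36} = \left(157 + 968256\right) \frac{7}{36} = 968413 \cdot \frac{7}{36} = \frac{6778891}{36}$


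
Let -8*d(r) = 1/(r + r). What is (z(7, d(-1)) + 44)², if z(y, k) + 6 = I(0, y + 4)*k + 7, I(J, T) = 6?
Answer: 131769/64 ≈ 2058.9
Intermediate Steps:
d(r) = -1/(16*r) (d(r) = -1/(8*(r + r)) = -1/(2*r)/8 = -1/(16*r))
z(y, k) = 1 + 6*k (z(y, k) = -6 + (6*k + 7) = -6 + (7 + 6*k) = 1 + 6*k)
(z(7, d(-1)) + 44)² = ((1 + 6*(-1/16/(-1))) + 44)² = ((1 + 6*(-1/16*(-1))) + 44)² = ((1 + 6*(1/16)) + 44)² = ((1 + 3/8) + 44)² = (11/8 + 44)² = (363/8)² = 131769/64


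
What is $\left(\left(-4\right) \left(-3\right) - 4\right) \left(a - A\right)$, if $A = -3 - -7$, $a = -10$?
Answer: $-112$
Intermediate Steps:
$A = 4$ ($A = -3 + 7 = 4$)
$\left(\left(-4\right) \left(-3\right) - 4\right) \left(a - A\right) = \left(\left(-4\right) \left(-3\right) - 4\right) \left(-10 - 4\right) = \left(12 - 4\right) \left(-10 - 4\right) = 8 \left(-14\right) = -112$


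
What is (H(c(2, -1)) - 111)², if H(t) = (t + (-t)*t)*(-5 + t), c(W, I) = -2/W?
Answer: 9801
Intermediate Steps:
H(t) = (-5 + t)*(t - t²) (H(t) = (t - t²)*(-5 + t) = (-5 + t)*(t - t²))
(H(c(2, -1)) - 111)² = ((-2/2)*(-5 - (-2/2)² + 6*(-2/2)) - 111)² = ((-2*½)*(-5 - (-2*½)² + 6*(-2*½)) - 111)² = (-(-5 - 1*(-1)² + 6*(-1)) - 111)² = (-(-5 - 1*1 - 6) - 111)² = (-(-5 - 1 - 6) - 111)² = (-1*(-12) - 111)² = (12 - 111)² = (-99)² = 9801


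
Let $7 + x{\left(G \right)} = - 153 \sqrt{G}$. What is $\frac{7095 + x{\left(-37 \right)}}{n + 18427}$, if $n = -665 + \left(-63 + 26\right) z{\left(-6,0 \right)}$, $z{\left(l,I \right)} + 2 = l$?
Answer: $\frac{3544}{9029} - \frac{153 i \sqrt{37}}{18058} \approx 0.39251 - 0.051537 i$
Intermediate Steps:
$z{\left(l,I \right)} = -2 + l$
$x{\left(G \right)} = -7 - 153 \sqrt{G}$
$n = -369$ ($n = -665 + \left(-63 + 26\right) \left(-2 - 6\right) = -665 - -296 = -665 + 296 = -369$)
$\frac{7095 + x{\left(-37 \right)}}{n + 18427} = \frac{7095 - \left(7 + 153 \sqrt{-37}\right)}{-369 + 18427} = \frac{7095 - \left(7 + 153 i \sqrt{37}\right)}{18058} = \left(7095 - \left(7 + 153 i \sqrt{37}\right)\right) \frac{1}{18058} = \left(7088 - 153 i \sqrt{37}\right) \frac{1}{18058} = \frac{3544}{9029} - \frac{153 i \sqrt{37}}{18058}$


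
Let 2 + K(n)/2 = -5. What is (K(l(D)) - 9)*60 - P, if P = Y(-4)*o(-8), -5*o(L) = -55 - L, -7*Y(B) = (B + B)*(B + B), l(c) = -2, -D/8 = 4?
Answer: -45292/35 ≈ -1294.1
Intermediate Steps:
D = -32 (D = -8*4 = -32)
Y(B) = -4*B²/7 (Y(B) = -(B + B)*(B + B)/7 = -2*B*2*B/7 = -4*B²/7)
K(n) = -14 (K(n) = -4 + 2*(-5) = -4 - 10 = -14)
o(L) = 11 + L/5 (o(L) = -(-55 - L)/5 = 11 + L/5)
P = -3008/35 (P = (-4/7*(-4)²)*(11 + (⅕)*(-8)) = (-4/7*16)*(11 - 8/5) = -64/7*47/5 = -3008/35 ≈ -85.943)
(K(l(D)) - 9)*60 - P = (-14 - 9)*60 - 1*(-3008/35) = -23*60 + 3008/35 = -1380 + 3008/35 = -45292/35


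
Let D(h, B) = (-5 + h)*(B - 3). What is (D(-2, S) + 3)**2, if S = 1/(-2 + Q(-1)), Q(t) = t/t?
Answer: 961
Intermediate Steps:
Q(t) = 1
S = -1 (S = 1/(-2 + 1) = 1/(-1) = -1)
D(h, B) = (-5 + h)*(-3 + B)
(D(-2, S) + 3)**2 = ((15 - 5*(-1) - 3*(-2) - 1*(-2)) + 3)**2 = ((15 + 5 + 6 + 2) + 3)**2 = (28 + 3)**2 = 31**2 = 961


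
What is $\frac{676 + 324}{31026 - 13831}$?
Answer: $\frac{200}{3439} \approx 0.058156$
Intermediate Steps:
$\frac{676 + 324}{31026 - 13831} = \frac{1000}{17195} = 1000 \cdot \frac{1}{17195} = \frac{200}{3439}$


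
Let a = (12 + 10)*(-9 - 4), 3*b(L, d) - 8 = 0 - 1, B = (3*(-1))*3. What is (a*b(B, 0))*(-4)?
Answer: 8008/3 ≈ 2669.3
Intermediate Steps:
B = -9 (B = -3*3 = -9)
b(L, d) = 7/3 (b(L, d) = 8/3 + (0 - 1)/3 = 8/3 + (⅓)*(-1) = 8/3 - ⅓ = 7/3)
a = -286 (a = 22*(-13) = -286)
(a*b(B, 0))*(-4) = -286*7/3*(-4) = -2002/3*(-4) = 8008/3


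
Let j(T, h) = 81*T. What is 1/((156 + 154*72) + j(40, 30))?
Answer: 1/14484 ≈ 6.9042e-5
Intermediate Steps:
1/((156 + 154*72) + j(40, 30)) = 1/((156 + 154*72) + 81*40) = 1/((156 + 11088) + 3240) = 1/(11244 + 3240) = 1/14484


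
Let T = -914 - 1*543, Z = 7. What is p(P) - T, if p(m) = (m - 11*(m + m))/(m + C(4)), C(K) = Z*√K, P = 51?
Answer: 93634/65 ≈ 1440.5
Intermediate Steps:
C(K) = 7*√K
T = -1457 (T = -914 - 543 = -1457)
p(m) = -21*m/(14 + m) (p(m) = (m - 11*(m + m))/(m + 7*√4) = (m - 22*m)/(m + 7*2) = (m - 22*m)/(m + 14) = (-21*m)/(14 + m) = -21*m/(14 + m))
p(P) - T = -21*51/(14 + 51) - 1*(-1457) = -21*51/65 + 1457 = -21*51*1/65 + 1457 = -1071/65 + 1457 = 93634/65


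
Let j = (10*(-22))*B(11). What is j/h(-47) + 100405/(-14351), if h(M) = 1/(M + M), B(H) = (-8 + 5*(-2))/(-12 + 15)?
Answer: -1780772485/14351 ≈ -1.2409e+5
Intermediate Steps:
B(H) = -6 (B(H) = (-8 - 10)/3 = -18*1/3 = -6)
h(M) = 1/(2*M)
j = 1320 (j = (10*(-22))*(-6) = -220*(-6) = 1320)
j/h(-47) + 100405/(-14351) = 1320/(((1/2)/(-47))) + 100405/(-14351) = 1320/(((1/2)*(-1/47))) + 100405*(-1/14351) = 1320/(-1/94) - 100405/14351 = 1320*(-94) - 100405/14351 = -124080 - 100405/14351 = -1780772485/14351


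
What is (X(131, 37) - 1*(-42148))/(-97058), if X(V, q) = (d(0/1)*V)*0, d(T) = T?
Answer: -21074/48529 ≈ -0.43426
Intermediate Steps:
X(V, q) = 0 (X(V, q) = ((0/1)*V)*0 = ((0*1)*V)*0 = (0*V)*0 = 0*0 = 0)
(X(131, 37) - 1*(-42148))/(-97058) = (0 - 1*(-42148))/(-97058) = (0 + 42148)*(-1/97058) = 42148*(-1/97058) = -21074/48529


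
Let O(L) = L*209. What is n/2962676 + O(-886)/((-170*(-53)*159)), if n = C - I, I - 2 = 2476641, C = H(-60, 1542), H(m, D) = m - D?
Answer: -2049459785087/2122150005420 ≈ -0.96575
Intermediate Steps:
C = -1602 (C = -60 - 1*1542 = -60 - 1542 = -1602)
I = 2476643 (I = 2 + 2476641 = 2476643)
O(L) = 209*L
n = -2478245 (n = -1602 - 1*2476643 = -1602 - 2476643 = -2478245)
n/2962676 + O(-886)/((-170*(-53)*159)) = -2478245/2962676 + (209*(-886))/((-170*(-53)*159)) = -2478245*1/2962676 - 185174/(9010*159) = -2478245/2962676 - 185174/1432590 = -2478245/2962676 - 185174*1/1432590 = -2478245/2962676 - 92587/716295 = -2049459785087/2122150005420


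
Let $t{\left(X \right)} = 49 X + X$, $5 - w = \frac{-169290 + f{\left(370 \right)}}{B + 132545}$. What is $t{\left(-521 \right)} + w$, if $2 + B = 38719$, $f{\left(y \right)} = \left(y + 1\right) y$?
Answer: $- \frac{2230243385}{85631} \approx -26045.0$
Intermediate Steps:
$f{\left(y \right)} = y \left(1 + y\right)$ ($f{\left(y \right)} = \left(1 + y\right) y = y \left(1 + y\right)$)
$B = 38717$ ($B = -2 + 38719 = 38717$)
$w = \frac{444165}{85631}$ ($w = 5 - \frac{-169290 + 370 \left(1 + 370\right)}{38717 + 132545} = 5 - \frac{-169290 + 370 \cdot 371}{171262} = 5 - \left(-169290 + 137270\right) \frac{1}{171262} = 5 - \left(-32020\right) \frac{1}{171262} = 5 - - \frac{16010}{85631} = 5 + \frac{16010}{85631} = \frac{444165}{85631} \approx 5.187$)
$t{\left(X \right)} = 50 X$
$t{\left(-521 \right)} + w = 50 \left(-521\right) + \frac{444165}{85631} = -26050 + \frac{444165}{85631} = - \frac{2230243385}{85631}$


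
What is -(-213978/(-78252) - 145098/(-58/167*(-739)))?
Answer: 157248443933/279503102 ≈ 562.60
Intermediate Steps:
-(-213978/(-78252) - 145098/(-58/167*(-739))) = -(-213978*(-1/78252) - 145098/(-58*1/167*(-739))) = -(35663/13042 - 145098/((-58/167*(-739)))) = -(35663/13042 - 145098/42862/167) = -(35663/13042 - 145098*167/42862) = -(35663/13042 - 12115683/21431) = -1*(-157248443933/279503102) = 157248443933/279503102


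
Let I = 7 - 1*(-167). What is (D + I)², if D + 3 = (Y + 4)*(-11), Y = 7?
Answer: 2500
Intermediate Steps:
I = 174 (I = 7 + 167 = 174)
D = -124 (D = -3 + (7 + 4)*(-11) = -3 + 11*(-11) = -3 - 121 = -124)
(D + I)² = (-124 + 174)² = 50² = 2500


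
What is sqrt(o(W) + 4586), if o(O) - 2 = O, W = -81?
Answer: sqrt(4507) ≈ 67.134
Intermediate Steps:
o(O) = 2 + O
sqrt(o(W) + 4586) = sqrt((2 - 81) + 4586) = sqrt(-79 + 4586) = sqrt(4507)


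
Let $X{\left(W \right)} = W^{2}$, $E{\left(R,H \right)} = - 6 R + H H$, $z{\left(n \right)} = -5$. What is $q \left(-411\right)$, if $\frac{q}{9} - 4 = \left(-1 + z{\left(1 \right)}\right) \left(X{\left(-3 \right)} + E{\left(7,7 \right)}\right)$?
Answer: $340308$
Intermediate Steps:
$E{\left(R,H \right)} = H^{2} - 6 R$ ($E{\left(R,H \right)} = - 6 R + H^{2} = H^{2} - 6 R$)
$q = -828$ ($q = 36 + 9 \left(-1 - 5\right) \left(\left(-3\right)^{2} + \left(7^{2} - 42\right)\right) = 36 + 9 \left(- 6 \left(9 + \left(49 - 42\right)\right)\right) = 36 + 9 \left(- 6 \left(9 + 7\right)\right) = 36 + 9 \left(\left(-6\right) 16\right) = 36 + 9 \left(-96\right) = 36 - 864 = -828$)
$q \left(-411\right) = \left(-828\right) \left(-411\right) = 340308$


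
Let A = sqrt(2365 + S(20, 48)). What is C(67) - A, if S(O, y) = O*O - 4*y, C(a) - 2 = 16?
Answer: 18 - sqrt(2573) ≈ -32.725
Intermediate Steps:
C(a) = 18 (C(a) = 2 + 16 = 18)
S(O, y) = O**2 - 4*y
A = sqrt(2573) (A = sqrt(2365 + (20**2 - 4*48)) = sqrt(2365 + (400 - 192)) = sqrt(2365 + 208) = sqrt(2573) ≈ 50.725)
C(67) - A = 18 - sqrt(2573)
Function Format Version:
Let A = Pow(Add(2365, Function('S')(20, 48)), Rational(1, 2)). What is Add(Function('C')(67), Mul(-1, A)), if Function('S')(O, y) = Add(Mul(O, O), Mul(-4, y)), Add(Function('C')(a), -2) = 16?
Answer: Add(18, Mul(-1, Pow(2573, Rational(1, 2)))) ≈ -32.725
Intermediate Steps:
Function('C')(a) = 18 (Function('C')(a) = Add(2, 16) = 18)
Function('S')(O, y) = Add(Pow(O, 2), Mul(-4, y))
A = Pow(2573, Rational(1, 2)) (A = Pow(Add(2365, Add(Pow(20, 2), Mul(-4, 48))), Rational(1, 2)) = Pow(Add(2365, Add(400, -192)), Rational(1, 2)) = Pow(Add(2365, 208), Rational(1, 2)) = Pow(2573, Rational(1, 2)) ≈ 50.725)
Add(Function('C')(67), Mul(-1, A)) = Add(18, Mul(-1, Pow(2573, Rational(1, 2))))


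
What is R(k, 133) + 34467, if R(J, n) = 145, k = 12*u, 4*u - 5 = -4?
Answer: 34612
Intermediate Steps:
u = ¼ (u = 5/4 + (¼)*(-4) = 5/4 - 1 = ¼ ≈ 0.25000)
k = 3 (k = 12*(¼) = 3)
R(k, 133) + 34467 = 145 + 34467 = 34612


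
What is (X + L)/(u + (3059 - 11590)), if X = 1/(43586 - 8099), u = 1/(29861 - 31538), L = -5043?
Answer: 25009791365/42307861638 ≈ 0.59114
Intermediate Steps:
u = -1/1677 (u = 1/(-1677) = -1/1677 ≈ -0.00059630)
X = 1/35487 ≈ 2.8179e-5
(X + L)/(u + (3059 - 11590)) = (1/35487 - 5043)/(-1/1677 + (3059 - 11590)) = -178960940/(35487*(-1/1677 - 8531)) = -178960940/(35487*(-14306488/1677)) = -178960940/35487*(-1677/14306488) = 25009791365/42307861638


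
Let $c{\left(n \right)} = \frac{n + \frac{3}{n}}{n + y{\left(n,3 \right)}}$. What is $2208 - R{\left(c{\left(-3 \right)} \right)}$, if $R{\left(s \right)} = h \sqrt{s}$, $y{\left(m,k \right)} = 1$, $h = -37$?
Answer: $2208 + 37 \sqrt{2} \approx 2260.3$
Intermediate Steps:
$c{\left(n \right)} = \frac{n + \frac{3}{n}}{1 + n}$ ($c{\left(n \right)} = \frac{n + \frac{3}{n}}{n + 1} = \frac{n + \frac{3}{n}}{1 + n}$)
$R{\left(s \right)} = - 37 \sqrt{s}$
$2208 - R{\left(c{\left(-3 \right)} \right)} = 2208 - - 37 \sqrt{\frac{3 + \left(-3\right)^{2}}{\left(-3\right) \left(1 - 3\right)}} = 2208 - - 37 \sqrt{- \frac{3 + 9}{3 \left(-2\right)}} = 2208 - - 37 \sqrt{\left(- \frac{1}{3}\right) \left(- \frac{1}{2}\right) 12} = 2208 - - 37 \sqrt{2} = 2208 + 37 \sqrt{2}$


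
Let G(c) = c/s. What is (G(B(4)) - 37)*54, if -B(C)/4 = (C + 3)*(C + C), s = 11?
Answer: -34074/11 ≈ -3097.6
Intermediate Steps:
B(C) = -8*C*(3 + C) (B(C) = -4*(C + 3)*(C + C) = -4*(3 + C)*2*C = -8*C*(3 + C))
G(c) = c/11
(G(B(4)) - 37)*54 = ((-8*4*(3 + 4))/11 - 37)*54 = ((-8*4*7)/11 - 37)*54 = ((1/11)*(-224) - 37)*54 = (-224/11 - 37)*54 = -631/11*54 = -34074/11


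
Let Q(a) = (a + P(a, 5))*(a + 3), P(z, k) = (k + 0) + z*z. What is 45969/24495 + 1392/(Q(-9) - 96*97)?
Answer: 23066887/13300785 ≈ 1.7342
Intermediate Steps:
P(z, k) = k + z²
Q(a) = (3 + a)*(5 + a + a²) (Q(a) = (a + (5 + a²))*(a + 3) = (5 + a + a²)*(3 + a) = (3 + a)*(5 + a + a²))
45969/24495 + 1392/(Q(-9) - 96*97) = 45969/24495 + 1392/((15 + (-9)³ + 4*(-9)² + 8*(-9)) - 96*97) = 45969*(1/24495) + 1392/((15 - 729 + 4*81 - 72) - 9312) = 15323/8165 + 1392/((15 - 729 + 324 - 72) - 9312) = 15323/8165 + 1392/(-462 - 9312) = 15323/8165 + 1392/(-9774) = 15323/8165 + 1392*(-1/9774) = 15323/8165 - 232/1629 = 23066887/13300785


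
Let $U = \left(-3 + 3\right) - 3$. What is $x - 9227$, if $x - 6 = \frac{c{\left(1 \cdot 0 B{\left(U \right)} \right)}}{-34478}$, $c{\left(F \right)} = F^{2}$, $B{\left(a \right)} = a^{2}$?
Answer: $-9221$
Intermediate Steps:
$U = -3$ ($U = 0 - 3 = -3$)
$x = 6$ ($x = 6 + \frac{\left(1 \cdot 0 \left(-3\right)^{2}\right)^{2}}{-34478} = 6 + \left(0 \cdot 9\right)^{2} \left(- \frac{1}{34478}\right) = 6 + 0^{2} \left(- \frac{1}{34478}\right) = 6 + 0 \left(- \frac{1}{34478}\right) = 6 + 0 = 6$)
$x - 9227 = 6 - 9227 = -9221$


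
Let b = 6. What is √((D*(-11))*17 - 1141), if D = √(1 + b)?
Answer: √(-1141 - 187*√7) ≈ 40.444*I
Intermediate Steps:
D = √7 (D = √(1 + 6) = √7 ≈ 2.6458)
√((D*(-11))*17 - 1141) = √((√7*(-11))*17 - 1141) = √(-11*√7*17 - 1141) = √(-187*√7 - 1141) = √(-1141 - 187*√7)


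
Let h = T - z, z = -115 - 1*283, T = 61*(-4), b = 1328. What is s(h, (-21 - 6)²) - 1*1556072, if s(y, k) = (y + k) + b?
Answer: -1553861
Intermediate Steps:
T = -244
z = -398 (z = -115 - 283 = -398)
h = 154 (h = -244 - 1*(-398) = -244 + 398 = 154)
s(y, k) = 1328 + k + y (s(y, k) = (y + k) + 1328 = (k + y) + 1328 = 1328 + k + y)
s(h, (-21 - 6)²) - 1*1556072 = (1328 + (-21 - 6)² + 154) - 1*1556072 = (1328 + (-27)² + 154) - 1556072 = (1328 + 729 + 154) - 1556072 = 2211 - 1556072 = -1553861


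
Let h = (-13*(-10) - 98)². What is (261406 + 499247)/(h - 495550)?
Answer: -253551/164842 ≈ -1.5381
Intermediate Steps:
h = 1024 (h = (130 - 98)² = 32² = 1024)
(261406 + 499247)/(h - 495550) = (261406 + 499247)/(1024 - 495550) = 760653/(-494526) = 760653*(-1/494526) = -253551/164842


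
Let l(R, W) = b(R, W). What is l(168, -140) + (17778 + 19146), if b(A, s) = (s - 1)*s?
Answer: 56664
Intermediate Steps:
b(A, s) = s*(-1 + s) (b(A, s) = (-1 + s)*s = s*(-1 + s))
l(R, W) = W*(-1 + W)
l(168, -140) + (17778 + 19146) = -140*(-1 - 140) + (17778 + 19146) = -140*(-141) + 36924 = 19740 + 36924 = 56664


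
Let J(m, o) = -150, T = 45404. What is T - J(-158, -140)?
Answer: 45554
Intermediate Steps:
T - J(-158, -140) = 45404 - 1*(-150) = 45404 + 150 = 45554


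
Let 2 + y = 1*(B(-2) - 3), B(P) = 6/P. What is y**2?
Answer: 64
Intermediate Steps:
y = -8 (y = -2 + 1*(6/(-2) - 3) = -2 + 1*(6*(-1/2) - 3) = -2 + 1*(-3 - 3) = -2 + 1*(-6) = -2 - 6 = -8)
y**2 = (-8)**2 = 64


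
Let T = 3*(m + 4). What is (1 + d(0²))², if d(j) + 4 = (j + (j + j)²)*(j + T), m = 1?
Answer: 9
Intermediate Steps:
T = 15 (T = 3*(1 + 4) = 3*5 = 15)
d(j) = -4 + (15 + j)*(j + 4*j²) (d(j) = -4 + (j + (j + j)²)*(j + 15) = -4 + (j + (2*j)²)*(15 + j) = -4 + (j + 4*j²)*(15 + j) = -4 + (15 + j)*(j + 4*j²))
(1 + d(0²))² = (1 + (-4 + 4*(0²)³ + 15*0² + 61*(0²)²))² = (1 + (-4 + 4*0³ + 15*0 + 61*0²))² = (1 + (-4 + 4*0 + 0 + 61*0))² = (1 + (-4 + 0 + 0 + 0))² = (1 - 4)² = (-3)² = 9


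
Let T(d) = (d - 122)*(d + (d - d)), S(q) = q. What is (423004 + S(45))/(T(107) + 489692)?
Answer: 423049/488087 ≈ 0.86675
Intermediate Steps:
T(d) = d*(-122 + d) (T(d) = (-122 + d)*(d + 0) = (-122 + d)*d = d*(-122 + d))
(423004 + S(45))/(T(107) + 489692) = (423004 + 45)/(107*(-122 + 107) + 489692) = 423049/(107*(-15) + 489692) = 423049/(-1605 + 489692) = 423049/488087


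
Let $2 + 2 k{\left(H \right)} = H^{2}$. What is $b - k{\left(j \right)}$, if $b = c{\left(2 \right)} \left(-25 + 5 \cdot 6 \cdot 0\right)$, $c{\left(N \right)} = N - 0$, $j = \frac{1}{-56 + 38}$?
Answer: $- \frac{31753}{648} \approx -49.002$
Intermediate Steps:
$j = - \frac{1}{18}$ ($j = \frac{1}{-18} = - \frac{1}{18} \approx -0.055556$)
$c{\left(N \right)} = N$ ($c{\left(N \right)} = N + 0 = N$)
$k{\left(H \right)} = -1 + \frac{H^{2}}{2}$
$b = -50$ ($b = 2 \left(-25 + 5 \cdot 6 \cdot 0\right) = 2 \left(-25 + 30 \cdot 0\right) = 2 \left(-25 + 0\right) = 2 \left(-25\right) = -50$)
$b - k{\left(j \right)} = -50 - \left(-1 + \frac{\left(- \frac{1}{18}\right)^{2}}{2}\right) = -50 - \left(-1 + \frac{1}{2} \cdot \frac{1}{324}\right) = -50 - \left(-1 + \frac{1}{648}\right) = -50 - - \frac{647}{648} = -50 + \frac{647}{648} = - \frac{31753}{648}$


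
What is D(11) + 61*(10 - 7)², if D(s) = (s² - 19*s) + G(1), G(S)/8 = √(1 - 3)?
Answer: 461 + 8*I*√2 ≈ 461.0 + 11.314*I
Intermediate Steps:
G(S) = 8*I*√2 (G(S) = 8*√(1 - 3) = 8*√(-2) = 8*(I*√2) = 8*I*√2)
D(s) = s² - 19*s + 8*I*√2 (D(s) = (s² - 19*s) + 8*I*√2 = s² - 19*s + 8*I*√2)
D(11) + 61*(10 - 7)² = (11² - 19*11 + 8*I*√2) + 61*(10 - 7)² = (121 - 209 + 8*I*√2) + 61*3² = (-88 + 8*I*√2) + 61*9 = (-88 + 8*I*√2) + 549 = 461 + 8*I*√2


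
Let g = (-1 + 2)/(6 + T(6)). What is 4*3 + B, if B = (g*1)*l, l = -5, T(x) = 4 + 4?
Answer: 163/14 ≈ 11.643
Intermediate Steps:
T(x) = 8
g = 1/14 (g = (-1 + 2)/(6 + 8) = 1/14 ≈ 0.071429)
B = -5/14 (B = ((1/14)*1)*(-5) = (1/14)*(-5) = -5/14 ≈ -0.35714)
4*3 + B = 4*3 - 5/14 = 12 - 5/14 = 163/14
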